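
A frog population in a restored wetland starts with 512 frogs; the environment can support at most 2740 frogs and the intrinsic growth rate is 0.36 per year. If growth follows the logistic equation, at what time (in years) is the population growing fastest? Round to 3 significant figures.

4.08 years

Logistic growth is fastest at N = K/2 = 1370.
A = (K − N₀)/N₀ = 4.3516. Set K/(1 + A·e^(−rt)) = K/2 → A·e^(−rt) = 1.
e^(−0.36t) = 1/4.3516 = 0.229803, so t = ln(4.3516)/0.36 = 1.4705/0.36 = 4.0848.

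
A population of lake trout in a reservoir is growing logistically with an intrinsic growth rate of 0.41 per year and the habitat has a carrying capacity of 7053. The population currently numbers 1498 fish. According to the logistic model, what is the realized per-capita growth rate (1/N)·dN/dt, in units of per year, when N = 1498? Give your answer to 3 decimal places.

(1/N)·dN/dt = r(1 − N/K) = 0.41 × (1 − 1498/7053).
= 0.41 × 0.78761 = 0.32292.

0.323 per year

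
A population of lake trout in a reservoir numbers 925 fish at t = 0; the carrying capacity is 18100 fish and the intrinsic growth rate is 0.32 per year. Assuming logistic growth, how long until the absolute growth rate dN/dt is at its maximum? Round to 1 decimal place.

9.1 years

Logistic growth is fastest at N = K/2 = 9050.
A = (K − N₀)/N₀ = 18.568. Set K/(1 + A·e^(−rt)) = K/2 → A·e^(−rt) = 1.
e^(−0.32t) = 1/18.568 = 0.0538574, so t = ln(18.568)/0.32 = 2.9214/0.32 = 9.1294.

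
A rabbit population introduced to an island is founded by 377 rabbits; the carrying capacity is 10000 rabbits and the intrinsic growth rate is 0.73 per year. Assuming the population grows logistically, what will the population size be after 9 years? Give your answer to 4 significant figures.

A = (K − N₀)/N₀ = (10000 − 377)/377 = 25.525.
N(t) = K/(1 + A·e^(−rt)) = 10000/(1 + 25.525×e^(−0.73×9)).
e^(−6.57) = 0.0014018; denominator = 1 + 25.525×0.0014018 = 1.0358.
N = 10000/1.0358 = 9654.55.

9655 rabbits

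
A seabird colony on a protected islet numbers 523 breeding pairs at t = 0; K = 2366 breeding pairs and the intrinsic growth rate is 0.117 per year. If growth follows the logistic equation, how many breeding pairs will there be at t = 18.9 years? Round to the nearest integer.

A = (K − N₀)/N₀ = (2366 − 523)/523 = 3.5239.
N(t) = K/(1 + A·e^(−rt)) = 2366/(1 + 3.5239×e^(−0.117×18.9)).
e^(−2.211) = 0.10956; denominator = 1 + 3.5239×0.10956 = 1.3861.
N = 2366/1.3861 = 1706.98.

1707 breeding pairs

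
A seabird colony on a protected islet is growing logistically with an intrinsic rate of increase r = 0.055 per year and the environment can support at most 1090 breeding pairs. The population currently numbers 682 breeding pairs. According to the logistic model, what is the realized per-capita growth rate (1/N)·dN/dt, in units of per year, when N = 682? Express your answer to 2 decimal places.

(1/N)·dN/dt = r(1 − N/K) = 0.055 × (1 − 682/1090).
= 0.055 × 0.37431 = 0.020587.

0.02 per year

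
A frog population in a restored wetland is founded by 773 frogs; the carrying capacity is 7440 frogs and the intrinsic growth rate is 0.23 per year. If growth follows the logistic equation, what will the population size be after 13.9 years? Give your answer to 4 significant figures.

A = (K − N₀)/N₀ = (7440 − 773)/773 = 8.6248.
N(t) = K/(1 + A·e^(−rt)) = 7440/(1 + 8.6248×e^(−0.23×13.9)).
e^(−3.197) = 0.040885; denominator = 1 + 8.6248×0.040885 = 1.3526.
N = 7440/1.3526 = 5500.42.

5500 frogs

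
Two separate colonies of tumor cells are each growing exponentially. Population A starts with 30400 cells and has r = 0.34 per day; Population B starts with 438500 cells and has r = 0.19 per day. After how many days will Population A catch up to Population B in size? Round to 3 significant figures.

17.8 days

Set 30400·e^(0.34t) = 438500·e^(0.19t).
e^((0.34 − 0.19)t) = 438500/30400 → e^(0.15·t) = 14.424.
0.15·t = ln(14.424) = 2.6689, so t = 2.6689/0.15 = 17.793.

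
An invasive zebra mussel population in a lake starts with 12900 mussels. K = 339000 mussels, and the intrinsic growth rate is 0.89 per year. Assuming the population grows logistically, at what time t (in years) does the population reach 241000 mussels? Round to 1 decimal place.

4.6 years

A = (K − N₀)/N₀ = (339000 − 12900)/12900 = 25.279.
Solve 339000/(1 + 25.279·e^(−0.89t)) = 241000: 1 + 25.279·e^(−0.89t) = 1.4066, so e^(−0.89t) = 0.016086.
−0.89·t = ln(0.016086) = -4.1298, so t = 4.1298/0.89 = 4.6402.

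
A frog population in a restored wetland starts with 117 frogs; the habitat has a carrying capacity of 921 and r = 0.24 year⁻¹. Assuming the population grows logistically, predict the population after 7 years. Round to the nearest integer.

404 frogs

A = (K − N₀)/N₀ = (921 − 117)/117 = 6.8718.
N(t) = K/(1 + A·e^(−rt)) = 921/(1 + 6.8718×e^(−0.24×7)).
e^(−1.68) = 0.18637; denominator = 1 + 6.8718×0.18637 = 2.2807.
N = 921/2.2807 = 403.819.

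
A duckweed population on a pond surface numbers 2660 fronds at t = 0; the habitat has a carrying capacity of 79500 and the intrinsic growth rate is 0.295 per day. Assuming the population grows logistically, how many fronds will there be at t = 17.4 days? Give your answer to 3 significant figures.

67900 fronds

A = (K − N₀)/N₀ = (79500 − 2660)/2660 = 28.887.
N(t) = K/(1 + A·e^(−rt)) = 79500/(1 + 28.887×e^(−0.295×17.4)).
e^(−5.133) = 0.0058988; denominator = 1 + 28.887×0.0058988 = 1.1704.
N = 79500/1.1704 = 67925.4.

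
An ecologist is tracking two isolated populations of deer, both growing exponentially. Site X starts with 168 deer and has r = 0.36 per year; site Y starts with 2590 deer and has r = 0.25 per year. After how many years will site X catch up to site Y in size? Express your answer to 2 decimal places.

24.87 years

Set 168·e^(0.36t) = 2590·e^(0.25t).
e^((0.36 − 0.25)t) = 2590/168 → e^(0.11·t) = 15.417.
0.11·t = ln(15.417) = 2.7354, so t = 2.7354/0.11 = 24.868.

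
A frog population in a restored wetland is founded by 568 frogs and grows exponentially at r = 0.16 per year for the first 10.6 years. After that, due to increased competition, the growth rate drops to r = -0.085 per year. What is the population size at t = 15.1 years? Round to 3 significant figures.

2110 frogs

Phase 1: N(10.6) = 568·e^(0.16×10.6) = 568·e^1.696 = 3096.79.
Phase 2 runs for 15.1 − 10.6 = 4.5 years at r = -0.085.
N(15.1) = 3096.79·e^(-0.085×4.5) = 3096.79·e^-0.3825 = 2112.49.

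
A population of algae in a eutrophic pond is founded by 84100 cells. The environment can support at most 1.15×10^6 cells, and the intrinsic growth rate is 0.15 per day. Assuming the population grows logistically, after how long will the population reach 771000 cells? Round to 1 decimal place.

21.7 days

A = (K − N₀)/N₀ = (1.15×10^6 − 84100)/84100 = 12.674.
Solve 1.15×10^6/(1 + 12.674·e^(−0.15t)) = 771000: 1 + 12.674·e^(−0.15t) = 1.4916, so e^(−0.15t) = 0.0387851.
−0.15·t = ln(0.0387851) = -3.2497, so t = 3.2497/0.15 = 21.665.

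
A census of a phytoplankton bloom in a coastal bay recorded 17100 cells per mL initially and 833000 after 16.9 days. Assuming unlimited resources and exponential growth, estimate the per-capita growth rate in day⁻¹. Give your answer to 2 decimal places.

From N(t) = N₀·e^(rt): e^(r·16.9) = 833000/17100 = 48.713.
r·16.9 = ln(48.713) = 3.886, so r = 3.886/16.9 = 0.22994.

0.23 per day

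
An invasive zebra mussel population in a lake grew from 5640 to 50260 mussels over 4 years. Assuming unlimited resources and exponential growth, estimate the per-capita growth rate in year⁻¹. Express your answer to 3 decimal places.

0.547 per year

From N(t) = N₀·e^(rt): e^(r·4) = 50260/5640 = 8.9113.
r·4 = ln(8.9113) = 2.1873, so r = 2.1873/4 = 0.54683.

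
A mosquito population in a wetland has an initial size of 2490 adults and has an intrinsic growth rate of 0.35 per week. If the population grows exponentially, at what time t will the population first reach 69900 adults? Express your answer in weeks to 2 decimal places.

Set N₀·e^(rt) = 69900: e^(0.35·t) = 69900/2490 = 28.072.
0.35·t = ln(28.072) = 3.3348, so t = 3.3348/0.35 = 9.528.

9.53 weeks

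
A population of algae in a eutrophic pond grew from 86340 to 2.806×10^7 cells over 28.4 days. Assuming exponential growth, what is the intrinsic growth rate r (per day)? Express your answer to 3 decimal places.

From N(t) = N₀·e^(rt): e^(r·28.4) = 2.806×10^7/86340 = 324.99.
r·28.4 = ln(324.99) = 5.7838, so r = 5.7838/28.4 = 0.20366.

0.204 per day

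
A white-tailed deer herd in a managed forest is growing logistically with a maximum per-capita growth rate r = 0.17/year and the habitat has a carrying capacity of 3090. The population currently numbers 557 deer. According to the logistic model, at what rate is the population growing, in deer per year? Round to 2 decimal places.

77.62 deer per year

dN/dt = rN(1 − N/K) = 0.17 × 557 × (1 − 557/3090).
1 − 557/3090 = 0.81974; dN/dt = 0.17 × 557 × 0.81974 = 77.621.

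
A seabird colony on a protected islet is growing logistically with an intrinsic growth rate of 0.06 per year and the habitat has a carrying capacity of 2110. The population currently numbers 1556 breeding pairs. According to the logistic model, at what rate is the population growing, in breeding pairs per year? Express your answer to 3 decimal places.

dN/dt = rN(1 − N/K) = 0.06 × 1556 × (1 − 1556/2110).
1 − 1556/2110 = 0.26256; dN/dt = 0.06 × 1556 × 0.26256 = 24.513.

24.513 breeding pairs per year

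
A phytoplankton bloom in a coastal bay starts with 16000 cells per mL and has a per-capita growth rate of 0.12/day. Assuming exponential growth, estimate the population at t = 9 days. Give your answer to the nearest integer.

47115 cells per mL

N(t) = N₀·e^(rt) = 16000 × e^(0.12×9) = 16000 × e^1.08.
e^1.08 ≈ 2.9447, so N ≈ 16000 × 2.9447 = 47114.9.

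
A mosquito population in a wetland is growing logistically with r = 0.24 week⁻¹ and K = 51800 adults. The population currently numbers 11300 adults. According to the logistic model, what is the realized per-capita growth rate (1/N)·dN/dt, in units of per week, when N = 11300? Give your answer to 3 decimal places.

0.188 per week

(1/N)·dN/dt = r(1 − N/K) = 0.24 × (1 − 11300/51800).
= 0.24 × 0.78185 = 0.18764.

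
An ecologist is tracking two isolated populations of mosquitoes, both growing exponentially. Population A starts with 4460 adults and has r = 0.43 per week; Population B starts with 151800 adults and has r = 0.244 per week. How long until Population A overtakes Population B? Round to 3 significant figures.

Set 4460·e^(0.43t) = 151800·e^(0.244t).
e^((0.43 − 0.244)t) = 151800/4460 → e^(0.186·t) = 34.036.
0.186·t = ln(34.036) = 3.5274, so t = 3.5274/0.186 = 18.965.

19.0 weeks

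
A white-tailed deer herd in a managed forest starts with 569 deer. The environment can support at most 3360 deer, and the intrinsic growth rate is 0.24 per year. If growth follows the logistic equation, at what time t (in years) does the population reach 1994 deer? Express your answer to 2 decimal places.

8.20 years

A = (K − N₀)/N₀ = (3360 − 569)/569 = 4.9051.
Solve 3360/(1 + 4.9051·e^(−0.24t)) = 1994: 1 + 4.9051·e^(−0.24t) = 1.6851, so e^(−0.24t) = 0.139662.
−0.24·t = ln(0.139662) = -1.9685, so t = 1.9685/0.24 = 8.2022.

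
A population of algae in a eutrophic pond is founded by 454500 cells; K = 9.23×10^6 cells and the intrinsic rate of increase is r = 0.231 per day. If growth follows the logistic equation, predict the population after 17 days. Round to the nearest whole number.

6686370 cells

A = (K − N₀)/N₀ = (9.23×10^6 − 454500)/454500 = 19.308.
N(t) = K/(1 + A·e^(−rt)) = 9.23×10^6/(1 + 19.308×e^(−0.231×17)).
e^(−3.927) = 0.019703; denominator = 1 + 19.308×0.019703 = 1.3804.
N = 9.23×10^6/1.3804 = 6.68637×10^6.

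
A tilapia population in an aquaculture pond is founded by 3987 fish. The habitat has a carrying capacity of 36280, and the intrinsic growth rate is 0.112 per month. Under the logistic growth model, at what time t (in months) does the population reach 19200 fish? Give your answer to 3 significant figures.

A = (K − N₀)/N₀ = (36280 − 3987)/3987 = 8.0996.
Solve 36280/(1 + 8.0996·e^(−0.112t)) = 19200: 1 + 8.0996·e^(−0.112t) = 1.8896, so e^(−0.112t) = 0.109831.
−0.112·t = ln(0.109831) = -2.2088, so t = 2.2088/0.112 = 19.722.

19.7 months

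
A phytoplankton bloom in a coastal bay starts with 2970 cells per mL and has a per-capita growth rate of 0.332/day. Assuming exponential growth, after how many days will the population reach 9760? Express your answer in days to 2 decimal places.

3.58 days

Set N₀·e^(rt) = 9760: e^(0.332·t) = 9760/2970 = 3.2862.
0.332·t = ln(3.2862) = 1.1897, so t = 1.1897/0.332 = 3.5835.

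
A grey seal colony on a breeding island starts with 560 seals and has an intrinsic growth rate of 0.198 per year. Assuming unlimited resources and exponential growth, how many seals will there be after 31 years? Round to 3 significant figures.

259000 seals

N(t) = N₀·e^(rt) = 560 × e^(0.198×31) = 560 × e^6.138.
e^6.138 ≈ 463.13, so N ≈ 560 × 463.13 = 259351.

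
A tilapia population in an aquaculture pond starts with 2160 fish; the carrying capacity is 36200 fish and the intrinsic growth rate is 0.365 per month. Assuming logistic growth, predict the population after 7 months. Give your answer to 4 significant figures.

A = (K − N₀)/N₀ = (36200 − 2160)/2160 = 15.759.
N(t) = K/(1 + A·e^(−rt)) = 36200/(1 + 15.759×e^(−0.365×7)).
e^(−2.555) = 0.077692; denominator = 1 + 15.759×0.077692 = 2.2244.
N = 36200/2.2244 = 16274.3.

16270 fish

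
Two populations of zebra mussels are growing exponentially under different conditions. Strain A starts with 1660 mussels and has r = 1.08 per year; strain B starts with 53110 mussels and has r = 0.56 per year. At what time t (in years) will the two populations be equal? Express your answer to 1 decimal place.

Set 1660·e^(1.08t) = 53110·e^(0.56t).
e^((1.08 − 0.56)t) = 53110/1660 → e^(0.52·t) = 31.994.
0.52·t = ln(31.994) = 3.4655, so t = 3.4655/0.52 = 6.6645.

6.7 years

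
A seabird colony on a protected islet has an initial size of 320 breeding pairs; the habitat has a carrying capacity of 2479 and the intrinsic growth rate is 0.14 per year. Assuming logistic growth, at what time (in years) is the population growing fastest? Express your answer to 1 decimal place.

13.6 years

Logistic growth is fastest at N = K/2 = 1239.5.
A = (K − N₀)/N₀ = 6.7469. Set K/(1 + A·e^(−rt)) = K/2 → A·e^(−rt) = 1.
e^(−0.14t) = 1/6.7469 = 0.148217, so t = ln(6.7469)/0.14 = 1.9091/0.14 = 13.636.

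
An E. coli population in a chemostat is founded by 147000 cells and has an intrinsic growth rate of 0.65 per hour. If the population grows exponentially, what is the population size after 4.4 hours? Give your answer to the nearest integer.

N(t) = N₀·e^(rt) = 147000 × e^(0.65×4.4) = 147000 × e^2.86.
e^2.86 ≈ 17.462, so N ≈ 147000 × 17.462 = 2.566844×10^6.

2566844 cells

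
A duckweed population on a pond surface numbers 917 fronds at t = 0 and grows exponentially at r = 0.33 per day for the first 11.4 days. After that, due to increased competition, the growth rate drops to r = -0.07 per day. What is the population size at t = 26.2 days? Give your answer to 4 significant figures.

14000 fronds

Phase 1: N(11.4) = 917·e^(0.33×11.4) = 917·e^3.762 = 39462.6.
Phase 2 runs for 26.2 − 11.4 = 14.8 days at r = -0.07.
N(26.2) = 39462.6·e^(-0.07×14.8) = 39462.6·e^-1.036 = 14004.1.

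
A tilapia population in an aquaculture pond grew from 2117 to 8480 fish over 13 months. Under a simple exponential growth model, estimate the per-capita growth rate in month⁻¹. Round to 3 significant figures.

From N(t) = N₀·e^(rt): e^(r·13) = 8480/2117 = 4.0057.
r·13 = ln(4.0057) = 1.3877, so r = 1.3877/13 = 0.10675.

0.107 per month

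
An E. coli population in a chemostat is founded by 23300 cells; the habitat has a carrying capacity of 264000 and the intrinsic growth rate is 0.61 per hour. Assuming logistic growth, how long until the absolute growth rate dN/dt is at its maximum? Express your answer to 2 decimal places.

3.83 hours

Logistic growth is fastest at N = K/2 = 132000.
A = (K − N₀)/N₀ = 10.33. Set K/(1 + A·e^(−rt)) = K/2 → A·e^(−rt) = 1.
e^(−0.61t) = 1/10.33 = 0.096801, so t = ln(10.33)/0.61 = 2.3351/0.61 = 3.828.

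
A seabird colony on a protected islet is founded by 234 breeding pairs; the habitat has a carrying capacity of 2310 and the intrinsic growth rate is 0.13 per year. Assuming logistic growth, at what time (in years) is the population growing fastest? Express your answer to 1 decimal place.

16.8 years

Logistic growth is fastest at N = K/2 = 1155.
A = (K − N₀)/N₀ = 8.8718. Set K/(1 + A·e^(−rt)) = K/2 → A·e^(−rt) = 1.
e^(−0.13t) = 1/8.8718 = 0.112717, so t = ln(8.8718)/0.13 = 2.1829/0.13 = 16.791.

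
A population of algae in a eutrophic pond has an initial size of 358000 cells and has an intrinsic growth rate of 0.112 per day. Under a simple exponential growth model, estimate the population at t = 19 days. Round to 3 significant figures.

N(t) = N₀·e^(rt) = 358000 × e^(0.112×19) = 358000 × e^2.128.
e^2.128 ≈ 8.3981, so N ≈ 358000 × 8.3981 = 3.006503×10^6.

3010000 cells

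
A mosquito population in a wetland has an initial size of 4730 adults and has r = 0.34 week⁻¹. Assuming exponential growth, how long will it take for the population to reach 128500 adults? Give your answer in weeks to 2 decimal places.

9.71 weeks

Set N₀·e^(rt) = 128500: e^(0.34·t) = 128500/4730 = 27.167.
0.34·t = ln(27.167) = 3.302, so t = 3.302/0.34 = 9.7118.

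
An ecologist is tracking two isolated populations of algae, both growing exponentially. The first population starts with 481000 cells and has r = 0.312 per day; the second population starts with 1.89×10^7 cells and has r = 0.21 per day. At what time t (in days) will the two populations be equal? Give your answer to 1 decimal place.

36.0 days

Set 481000·e^(0.312t) = 1.89×10^7·e^(0.21t).
e^((0.312 − 0.21)t) = 1.89×10^7/481000 → e^(0.102·t) = 39.293.
0.102·t = ln(39.293) = 3.671, so t = 3.671/0.102 = 35.991.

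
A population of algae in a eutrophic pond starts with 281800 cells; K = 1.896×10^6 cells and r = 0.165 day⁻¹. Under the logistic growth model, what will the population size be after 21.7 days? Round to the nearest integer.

A = (K − N₀)/N₀ = (1.896×10^6 − 281800)/281800 = 5.7282.
N(t) = K/(1 + A·e^(−rt)) = 1.896×10^6/(1 + 5.7282×e^(−0.165×21.7)).
e^(−3.581) = 0.027862; denominator = 1 + 5.7282×0.027862 = 1.1596.
N = 1.896×10^6/1.1596 = 1.635051×10^6.

1635051 cells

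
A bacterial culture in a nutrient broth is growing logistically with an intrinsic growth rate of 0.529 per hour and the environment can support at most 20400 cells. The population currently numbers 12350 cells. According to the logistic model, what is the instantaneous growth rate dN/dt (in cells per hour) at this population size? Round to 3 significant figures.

dN/dt = rN(1 − N/K) = 0.529 × 12350 × (1 − 12350/20400).
1 − 12350/20400 = 0.39461; dN/dt = 0.529 × 12350 × 0.39461 = 2578.

2580 cells per hour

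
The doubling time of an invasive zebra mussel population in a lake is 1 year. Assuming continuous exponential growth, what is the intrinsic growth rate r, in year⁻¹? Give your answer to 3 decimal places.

r = ln(2)/t_d = 0.6931/1 = 0.69315.

0.693 per year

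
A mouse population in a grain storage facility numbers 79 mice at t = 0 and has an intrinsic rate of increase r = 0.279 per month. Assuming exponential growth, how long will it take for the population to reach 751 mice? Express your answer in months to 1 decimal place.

8.1 months

Set N₀·e^(rt) = 751: e^(0.279·t) = 751/79 = 9.5063.
0.279·t = ln(9.5063) = 2.252, so t = 2.252/0.279 = 8.0715.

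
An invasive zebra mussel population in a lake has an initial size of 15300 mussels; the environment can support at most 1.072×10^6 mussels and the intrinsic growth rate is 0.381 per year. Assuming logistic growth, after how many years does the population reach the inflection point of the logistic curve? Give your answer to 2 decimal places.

11.12 years

Logistic growth is fastest at N = K/2 = 536000.
A = (K − N₀)/N₀ = 69.065. Set K/(1 + A·e^(−rt)) = K/2 → A·e^(−rt) = 1.
e^(−0.381t) = 1/69.065 = 0.014479, so t = ln(69.065)/0.381 = 4.2351/0.381 = 11.116.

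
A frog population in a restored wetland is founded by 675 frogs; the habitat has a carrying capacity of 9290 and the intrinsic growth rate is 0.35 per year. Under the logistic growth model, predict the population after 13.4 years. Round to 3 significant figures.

A = (K − N₀)/N₀ = (9290 − 675)/675 = 12.763.
N(t) = K/(1 + A·e^(−rt)) = 9290/(1 + 12.763×e^(−0.35×13.4)).
e^(−4.69) = 0.0091867; denominator = 1 + 12.763×0.0091867 = 1.1172.
N = 9290/1.1172 = 8315.06.

8320 frogs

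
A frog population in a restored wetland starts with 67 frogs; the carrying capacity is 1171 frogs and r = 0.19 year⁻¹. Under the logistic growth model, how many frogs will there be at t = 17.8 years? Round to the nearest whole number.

A = (K − N₀)/N₀ = (1171 − 67)/67 = 16.478.
N(t) = K/(1 + A·e^(−rt)) = 1171/(1 + 16.478×e^(−0.19×17.8)).
e^(−3.382) = 0.033979; denominator = 1 + 16.478×0.033979 = 1.5599.
N = 1171/1.5599 = 750.689.

751 frogs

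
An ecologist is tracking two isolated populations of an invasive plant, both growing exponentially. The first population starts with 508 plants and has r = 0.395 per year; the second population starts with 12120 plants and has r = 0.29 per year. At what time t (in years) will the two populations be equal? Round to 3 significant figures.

Set 508·e^(0.395t) = 12120·e^(0.29t).
e^((0.395 − 0.29)t) = 12120/508 → e^(0.105·t) = 23.858.
0.105·t = ln(23.858) = 3.1721, so t = 3.1721/0.105 = 30.211.

30.2 years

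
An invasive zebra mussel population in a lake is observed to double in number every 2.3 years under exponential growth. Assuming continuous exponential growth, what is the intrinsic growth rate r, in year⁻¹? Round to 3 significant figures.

0.301 per year

r = ln(2)/t_d = 0.6931/2.3 = 0.30137.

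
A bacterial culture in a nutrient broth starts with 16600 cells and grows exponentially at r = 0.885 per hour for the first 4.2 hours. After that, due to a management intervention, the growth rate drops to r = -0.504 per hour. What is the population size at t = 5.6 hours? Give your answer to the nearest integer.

337243 cells

Phase 1: N(4.2) = 16600·e^(0.885×4.2) = 16600·e^3.717 = 682937.
Phase 2 runs for 5.6 − 4.2 = 1.4 hours at r = -0.504.
N(5.6) = 682937·e^(-0.504×1.4) = 682937·e^-0.7056 = 337243.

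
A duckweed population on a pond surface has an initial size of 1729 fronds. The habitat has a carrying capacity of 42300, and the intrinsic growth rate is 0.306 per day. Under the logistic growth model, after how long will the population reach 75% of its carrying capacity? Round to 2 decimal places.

A = (K − N₀)/N₀ = (42300 − 1729)/1729 = 23.465.
Solve 42300/(1 + 23.465·e^(−0.306t)) = 31725: 1 + 23.465·e^(−0.306t) = 1.3333, so e^(−0.306t) = 0.0142055.
−0.306·t = ln(0.0142055) = -4.2541, so t = 4.2541/0.306 = 13.902.

13.90 days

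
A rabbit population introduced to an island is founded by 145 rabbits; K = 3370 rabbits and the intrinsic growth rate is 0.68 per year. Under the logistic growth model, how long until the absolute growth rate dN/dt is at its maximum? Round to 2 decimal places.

Logistic growth is fastest at N = K/2 = 1685.
A = (K − N₀)/N₀ = 22.241. Set K/(1 + A·e^(−rt)) = K/2 → A·e^(−rt) = 1.
e^(−0.68t) = 1/22.241 = 0.0449612, so t = ln(22.241)/0.68 = 3.102/0.68 = 4.5617.

4.56 years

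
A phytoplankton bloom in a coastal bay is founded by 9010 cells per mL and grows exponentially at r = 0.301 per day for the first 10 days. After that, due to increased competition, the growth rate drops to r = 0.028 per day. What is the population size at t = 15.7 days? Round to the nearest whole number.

214420 cells per mL

Phase 1: N(10) = 9010·e^(0.301×10) = 9010·e^3.01 = 182789.
Phase 2 runs for 15.7 − 10 = 5.7 days at r = 0.028.
N(15.7) = 182789·e^(0.028×5.7) = 182789·e^0.1596 = 214420.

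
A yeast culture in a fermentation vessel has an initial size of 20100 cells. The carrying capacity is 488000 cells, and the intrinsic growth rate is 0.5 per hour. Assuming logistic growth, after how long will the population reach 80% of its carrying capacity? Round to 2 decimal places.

9.07 hours

A = (K − N₀)/N₀ = (488000 − 20100)/20100 = 23.279.
Solve 488000/(1 + 23.279·e^(−0.5t)) = 390400: 1 + 23.279·e^(−0.5t) = 1.25, so e^(−0.5t) = 0.0107395.
−0.5·t = ln(0.0107395) = -4.5338, so t = 4.5338/0.5 = 9.0677.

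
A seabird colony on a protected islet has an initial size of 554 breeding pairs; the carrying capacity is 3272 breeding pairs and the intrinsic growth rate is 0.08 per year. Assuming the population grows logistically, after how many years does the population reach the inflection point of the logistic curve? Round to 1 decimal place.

Logistic growth is fastest at N = K/2 = 1636.
A = (K − N₀)/N₀ = 4.9061. Set K/(1 + A·e^(−rt)) = K/2 → A·e^(−rt) = 1.
e^(−0.08t) = 1/4.9061 = 0.203826, so t = ln(4.9061)/0.08 = 1.5905/0.08 = 19.881.

19.9 years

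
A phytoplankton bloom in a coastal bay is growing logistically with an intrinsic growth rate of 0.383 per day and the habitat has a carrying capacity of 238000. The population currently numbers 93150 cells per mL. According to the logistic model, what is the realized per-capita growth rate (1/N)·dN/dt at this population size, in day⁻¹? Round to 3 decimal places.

0.233 per day

(1/N)·dN/dt = r(1 − N/K) = 0.383 × (1 − 93150/238000).
= 0.383 × 0.60861 = 0.2331.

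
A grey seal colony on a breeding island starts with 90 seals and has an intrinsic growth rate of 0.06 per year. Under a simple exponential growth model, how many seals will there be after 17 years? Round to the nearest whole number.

N(t) = N₀·e^(rt) = 90 × e^(0.06×17) = 90 × e^1.02.
e^1.02 ≈ 2.7732, so N ≈ 90 × 2.7732 = 249.588.

250 seals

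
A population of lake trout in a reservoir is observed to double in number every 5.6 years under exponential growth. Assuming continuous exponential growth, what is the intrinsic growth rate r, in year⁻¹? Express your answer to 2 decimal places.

0.12 per year

r = ln(2)/t_d = 0.6931/5.6 = 0.12378.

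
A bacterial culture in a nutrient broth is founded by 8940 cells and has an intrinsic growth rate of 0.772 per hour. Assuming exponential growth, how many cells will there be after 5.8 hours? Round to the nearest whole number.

786927 cells

N(t) = N₀·e^(rt) = 8940 × e^(0.772×5.8) = 8940 × e^4.478.
e^4.478 ≈ 88.023, so N ≈ 8940 × 88.023 = 786927.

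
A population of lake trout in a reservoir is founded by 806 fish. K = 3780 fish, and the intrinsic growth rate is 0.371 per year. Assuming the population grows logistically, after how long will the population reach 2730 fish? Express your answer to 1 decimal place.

A = (K − N₀)/N₀ = (3780 − 806)/806 = 3.6898.
Solve 3780/(1 + 3.6898·e^(−0.371t)) = 2730: 1 + 3.6898·e^(−0.371t) = 1.3846, so e^(−0.371t) = 0.104237.
−0.371·t = ln(0.104237) = -2.2611, so t = 2.2611/0.371 = 6.0946.

6.1 years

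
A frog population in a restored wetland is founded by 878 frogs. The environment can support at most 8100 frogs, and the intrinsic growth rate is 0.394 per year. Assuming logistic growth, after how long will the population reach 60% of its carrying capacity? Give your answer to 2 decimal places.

6.38 years

A = (K − N₀)/N₀ = (8100 − 878)/878 = 8.2255.
Solve 8100/(1 + 8.2255·e^(−0.394t)) = 4860: 1 + 8.2255·e^(−0.394t) = 1.6667, so e^(−0.394t) = 0.0810486.
−0.394·t = ln(0.0810486) = -2.5127, so t = 2.5127/0.394 = 6.3774.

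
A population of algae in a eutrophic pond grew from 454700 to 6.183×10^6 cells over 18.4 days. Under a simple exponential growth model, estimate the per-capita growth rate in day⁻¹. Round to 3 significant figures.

From N(t) = N₀·e^(rt): e^(r·18.4) = 6.183×10^6/454700 = 13.598.
r·18.4 = ln(13.598) = 2.6099, so r = 2.6099/18.4 = 0.14184.

0.142 per day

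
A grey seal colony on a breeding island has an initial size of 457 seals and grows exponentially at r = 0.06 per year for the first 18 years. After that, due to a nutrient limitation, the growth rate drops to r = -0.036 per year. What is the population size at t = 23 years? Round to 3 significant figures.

Phase 1: N(18) = 457·e^(0.06×18) = 457·e^1.08 = 1345.72.
Phase 2 runs for 23 − 18 = 5 years at r = -0.036.
N(23) = 1345.72·e^(-0.036×5) = 1345.72·e^-0.18 = 1124.04.

1120 seals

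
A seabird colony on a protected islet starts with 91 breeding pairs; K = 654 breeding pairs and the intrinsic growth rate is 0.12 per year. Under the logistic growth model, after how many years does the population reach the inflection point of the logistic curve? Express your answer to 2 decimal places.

Logistic growth is fastest at N = K/2 = 327.
A = (K − N₀)/N₀ = 6.1868. Set K/(1 + A·e^(−rt)) = K/2 → A·e^(−rt) = 1.
e^(−0.12t) = 1/6.1868 = 0.161634, so t = ln(6.1868)/0.12 = 1.8224/0.12 = 15.187.

15.19 years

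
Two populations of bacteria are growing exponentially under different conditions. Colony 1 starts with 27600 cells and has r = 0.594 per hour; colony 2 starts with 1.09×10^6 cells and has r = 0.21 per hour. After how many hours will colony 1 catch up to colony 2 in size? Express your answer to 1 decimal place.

Set 27600·e^(0.594t) = 1.09×10^6·e^(0.21t).
e^((0.594 − 0.21)t) = 1.09×10^6/27600 → e^(0.384·t) = 39.493.
0.384·t = ln(39.493) = 3.6761, so t = 3.6761/0.384 = 9.5732.

9.6 hours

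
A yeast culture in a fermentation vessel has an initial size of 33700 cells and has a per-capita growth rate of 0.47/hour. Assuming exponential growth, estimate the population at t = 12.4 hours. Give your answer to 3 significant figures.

11400000 cells

N(t) = N₀·e^(rt) = 33700 × e^(0.47×12.4) = 33700 × e^5.828.
e^5.828 ≈ 339.68, so N ≈ 33700 × 339.68 = 1.144717×10^7.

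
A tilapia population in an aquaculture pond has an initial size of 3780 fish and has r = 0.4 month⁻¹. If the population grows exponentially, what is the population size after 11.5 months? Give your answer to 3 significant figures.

N(t) = N₀·e^(rt) = 3780 × e^(0.4×11.5) = 3780 × e^4.6.
e^4.6 ≈ 99.484, so N ≈ 3780 × 99.484 = 376051.

376000 fish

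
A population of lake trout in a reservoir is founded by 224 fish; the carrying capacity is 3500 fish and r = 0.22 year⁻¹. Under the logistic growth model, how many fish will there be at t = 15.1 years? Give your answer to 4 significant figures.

2291 fish

A = (K − N₀)/N₀ = (3500 − 224)/224 = 14.625.
N(t) = K/(1 + A·e^(−rt)) = 3500/(1 + 14.625×e^(−0.22×15.1)).
e^(−3.322) = 0.036081; denominator = 1 + 14.625×0.036081 = 1.5277.
N = 3500/1.5277 = 2291.06.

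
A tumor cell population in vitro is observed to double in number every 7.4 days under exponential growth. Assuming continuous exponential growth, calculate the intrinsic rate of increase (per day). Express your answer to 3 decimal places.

r = ln(2)/t_d = 0.6931/7.4 = 0.093669.

0.094 per day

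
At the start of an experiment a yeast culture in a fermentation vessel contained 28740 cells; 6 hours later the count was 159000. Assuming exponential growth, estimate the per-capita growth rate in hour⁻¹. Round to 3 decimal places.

From N(t) = N₀·e^(rt): e^(r·6) = 159000/28740 = 5.5324.
r·6 = ln(5.5324) = 1.7106, so r = 1.7106/6 = 0.2851.

0.285 per hour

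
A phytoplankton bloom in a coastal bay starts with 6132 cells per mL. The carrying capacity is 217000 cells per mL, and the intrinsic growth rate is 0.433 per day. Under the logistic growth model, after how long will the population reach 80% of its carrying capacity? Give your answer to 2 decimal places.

A = (K − N₀)/N₀ = (217000 − 6132)/6132 = 34.388.
Solve 217000/(1 + 34.388·e^(−0.433t)) = 173600: 1 + 34.388·e^(−0.433t) = 1.25, so e^(−0.433t) = 0.00726995.
−0.433·t = ln(0.00726995) = -4.924, so t = 4.924/0.433 = 11.372.

11.37 days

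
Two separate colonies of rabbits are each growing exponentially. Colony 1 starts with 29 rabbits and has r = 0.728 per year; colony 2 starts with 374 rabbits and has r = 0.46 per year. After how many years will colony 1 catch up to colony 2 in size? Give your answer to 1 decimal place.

9.5 years

Set 29·e^(0.728t) = 374·e^(0.46t).
e^((0.728 − 0.46)t) = 374/29 → e^(0.268·t) = 12.897.
0.268·t = ln(12.897) = 2.557, so t = 2.557/0.268 = 9.5409.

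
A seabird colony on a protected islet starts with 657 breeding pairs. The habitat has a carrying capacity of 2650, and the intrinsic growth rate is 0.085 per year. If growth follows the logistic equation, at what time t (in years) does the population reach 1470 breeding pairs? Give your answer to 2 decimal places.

15.64 years

A = (K − N₀)/N₀ = (2650 − 657)/657 = 3.0335.
Solve 2650/(1 + 3.0335·e^(−0.085t)) = 1470: 1 + 3.0335·e^(−0.085t) = 1.8027, so e^(−0.085t) = 0.26462.
−0.085·t = ln(0.26462) = -1.3295, so t = 1.3295/0.085 = 15.641.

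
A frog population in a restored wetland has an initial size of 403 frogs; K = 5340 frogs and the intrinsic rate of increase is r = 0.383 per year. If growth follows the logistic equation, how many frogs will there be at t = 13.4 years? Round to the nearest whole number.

A = (K − N₀)/N₀ = (5340 − 403)/403 = 12.251.
N(t) = K/(1 + A·e^(−rt)) = 5340/(1 + 12.251×e^(−0.383×13.4)).
e^(−5.132) = 0.0059036; denominator = 1 + 12.251×0.0059036 = 1.0723.
N = 5340/1.0723 = 4979.85.

4980 frogs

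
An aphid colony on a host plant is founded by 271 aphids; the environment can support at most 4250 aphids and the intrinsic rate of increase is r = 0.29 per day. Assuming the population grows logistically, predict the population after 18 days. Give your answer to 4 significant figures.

3937 aphids

A = (K − N₀)/N₀ = (4250 − 271)/271 = 14.683.
N(t) = K/(1 + A·e^(−rt)) = 4250/(1 + 14.683×e^(−0.29×18)).
e^(−5.22) = 0.0054073; denominator = 1 + 14.683×0.0054073 = 1.0794.
N = 4250/1.0794 = 3937.39.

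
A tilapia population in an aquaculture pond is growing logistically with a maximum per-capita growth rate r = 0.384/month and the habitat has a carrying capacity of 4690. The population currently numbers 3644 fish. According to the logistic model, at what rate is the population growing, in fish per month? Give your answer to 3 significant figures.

312 fish per month

dN/dt = rN(1 − N/K) = 0.384 × 3644 × (1 − 3644/4690).
1 − 3644/4690 = 0.22303; dN/dt = 0.384 × 3644 × 0.22303 = 312.08.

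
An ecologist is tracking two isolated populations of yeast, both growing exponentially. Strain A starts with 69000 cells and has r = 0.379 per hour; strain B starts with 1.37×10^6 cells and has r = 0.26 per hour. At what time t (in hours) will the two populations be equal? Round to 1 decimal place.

25.1 hours

Set 69000·e^(0.379t) = 1.37×10^6·e^(0.26t).
e^((0.379 − 0.26)t) = 1.37×10^6/69000 → e^(0.119·t) = 19.855.
0.119·t = ln(19.855) = 2.9885, so t = 2.9885/0.119 = 25.113.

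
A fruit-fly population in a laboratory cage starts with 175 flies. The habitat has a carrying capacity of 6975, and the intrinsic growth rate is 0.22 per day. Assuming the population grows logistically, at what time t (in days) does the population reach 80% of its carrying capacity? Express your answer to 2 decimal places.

A = (K − N₀)/N₀ = (6975 − 175)/175 = 38.857.
Solve 6975/(1 + 38.857·e^(−0.22t)) = 5580: 1 + 38.857·e^(−0.22t) = 1.25, so e^(−0.22t) = 0.00643382.
−0.22·t = ln(0.00643382) = -5.0462, so t = 5.0462/0.22 = 22.937.

22.94 days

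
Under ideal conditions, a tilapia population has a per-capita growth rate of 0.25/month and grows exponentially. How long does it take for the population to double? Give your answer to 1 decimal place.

Doubling time t_d = ln(2)/r = 0.6931/0.25 = 2.7726.

2.8 months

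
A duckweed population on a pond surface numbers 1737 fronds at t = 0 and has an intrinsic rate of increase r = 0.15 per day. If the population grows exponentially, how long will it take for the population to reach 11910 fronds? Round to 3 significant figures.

12.8 days

Set N₀·e^(rt) = 11910: e^(0.15·t) = 11910/1737 = 6.8566.
0.15·t = ln(6.8566) = 1.9252, so t = 1.9252/0.15 = 12.835.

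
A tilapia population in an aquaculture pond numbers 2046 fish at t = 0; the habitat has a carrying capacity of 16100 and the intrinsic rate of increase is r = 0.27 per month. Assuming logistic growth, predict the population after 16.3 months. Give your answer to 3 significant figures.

14800 fish

A = (K − N₀)/N₀ = (16100 − 2046)/2046 = 6.869.
N(t) = K/(1 + A·e^(−rt)) = 16100/(1 + 6.869×e^(−0.27×16.3)).
e^(−4.401) = 0.012265; denominator = 1 + 6.869×0.012265 = 1.0842.
N = 16100/1.0842 = 14849.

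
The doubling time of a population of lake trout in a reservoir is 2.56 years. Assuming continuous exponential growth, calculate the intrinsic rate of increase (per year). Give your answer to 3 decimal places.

0.271 per year

r = ln(2)/t_d = 0.6931/2.56 = 0.27076.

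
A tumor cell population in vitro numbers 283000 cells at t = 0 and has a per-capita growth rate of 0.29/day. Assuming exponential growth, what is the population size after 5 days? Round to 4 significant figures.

N(t) = N₀·e^(rt) = 283000 × e^(0.29×5) = 283000 × e^1.45.
e^1.45 ≈ 4.2631, so N ≈ 283000 × 4.2631 = 1.206461×10^6.

1206000 cells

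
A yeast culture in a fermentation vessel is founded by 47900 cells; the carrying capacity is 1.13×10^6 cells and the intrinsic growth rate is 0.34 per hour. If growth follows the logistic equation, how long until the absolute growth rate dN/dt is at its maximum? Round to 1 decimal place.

9.2 hours

Logistic growth is fastest at N = K/2 = 565000.
A = (K − N₀)/N₀ = 22.591. Set K/(1 + A·e^(−rt)) = K/2 → A·e^(−rt) = 1.
e^(−0.34t) = 1/22.591 = 0.0442658, so t = ln(22.591)/0.34 = 3.1175/0.34 = 9.1692.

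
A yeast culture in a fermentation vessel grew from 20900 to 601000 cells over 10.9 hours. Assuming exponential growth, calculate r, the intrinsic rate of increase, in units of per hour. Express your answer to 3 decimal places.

0.308 per hour

From N(t) = N₀·e^(rt): e^(r·10.9) = 601000/20900 = 28.756.
r·10.9 = ln(28.756) = 3.3588, so r = 3.3588/10.9 = 0.30815.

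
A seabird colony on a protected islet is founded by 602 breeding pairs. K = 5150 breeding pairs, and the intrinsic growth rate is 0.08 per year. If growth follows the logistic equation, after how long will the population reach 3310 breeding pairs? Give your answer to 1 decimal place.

A = (K − N₀)/N₀ = (5150 − 602)/602 = 7.5548.
Solve 5150/(1 + 7.5548·e^(−0.08t)) = 3310: 1 + 7.5548·e^(−0.08t) = 1.5559, so e^(−0.08t) = 0.073581.
−0.08·t = ln(0.073581) = -2.6094, so t = 2.6094/0.08 = 32.617.

32.6 years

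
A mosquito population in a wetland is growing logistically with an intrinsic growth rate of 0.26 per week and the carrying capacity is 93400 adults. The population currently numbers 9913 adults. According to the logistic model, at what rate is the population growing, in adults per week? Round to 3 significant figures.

dN/dt = rN(1 − N/K) = 0.26 × 9913 × (1 − 9913/93400).
1 − 9913/93400 = 0.89387; dN/dt = 0.26 × 9913 × 0.89387 = 2303.8.

2300 adults per week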